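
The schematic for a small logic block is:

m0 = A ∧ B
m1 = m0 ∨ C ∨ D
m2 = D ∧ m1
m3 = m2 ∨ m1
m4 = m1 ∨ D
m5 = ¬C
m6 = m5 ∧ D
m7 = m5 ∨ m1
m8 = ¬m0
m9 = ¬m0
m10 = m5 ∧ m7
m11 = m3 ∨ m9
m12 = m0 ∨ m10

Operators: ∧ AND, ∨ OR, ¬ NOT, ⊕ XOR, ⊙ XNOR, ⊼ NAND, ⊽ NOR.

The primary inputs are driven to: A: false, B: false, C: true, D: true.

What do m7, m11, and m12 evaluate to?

m7 = true, m11 = true, m12 = false

m0 = A AND B = false AND false = false
m1 = m0 OR C OR D = false OR true OR true = true
m2 = D AND m1 = true AND true = true
m3 = m2 OR m1 = true OR true = true
m5 = NOT C = NOT true = false
m7 = m5 OR m1 = false OR true = true
m9 = NOT m0 = NOT false = true
m10 = m5 AND m7 = false AND true = false
m11 = m3 OR m9 = true OR true = true
m12 = m0 OR m10 = false OR false = false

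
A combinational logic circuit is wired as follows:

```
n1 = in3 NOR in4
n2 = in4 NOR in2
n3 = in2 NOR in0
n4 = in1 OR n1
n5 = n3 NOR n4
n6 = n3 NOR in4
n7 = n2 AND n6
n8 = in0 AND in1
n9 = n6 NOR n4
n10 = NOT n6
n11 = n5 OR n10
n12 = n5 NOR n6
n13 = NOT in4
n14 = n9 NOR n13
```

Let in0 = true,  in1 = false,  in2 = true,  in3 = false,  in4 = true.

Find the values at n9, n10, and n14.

n1 = in3 NOR in4 = false NOR true = false
n3 = in2 NOR in0 = true NOR true = false
n4 = in1 OR n1 = false OR false = false
n6 = n3 NOR in4 = false NOR true = false
n9 = n6 NOR n4 = false NOR false = true
n10 = NOT n6 = NOT false = true
n13 = NOT in4 = NOT true = false
n14 = n9 NOR n13 = true NOR false = false

n9 = true, n10 = true, n14 = false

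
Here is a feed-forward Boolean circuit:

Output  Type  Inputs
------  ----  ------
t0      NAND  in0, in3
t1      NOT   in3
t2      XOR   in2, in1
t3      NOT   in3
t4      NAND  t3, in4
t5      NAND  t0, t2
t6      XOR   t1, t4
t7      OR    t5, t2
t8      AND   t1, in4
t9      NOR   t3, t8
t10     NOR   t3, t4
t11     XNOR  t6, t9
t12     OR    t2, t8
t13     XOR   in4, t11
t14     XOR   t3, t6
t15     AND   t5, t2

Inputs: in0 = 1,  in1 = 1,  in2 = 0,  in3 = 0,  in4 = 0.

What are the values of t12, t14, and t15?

t12 = 1  t14 = 1  t15 = 0

t0 = in0 NAND in3 = 1 NAND 0 = 1
t1 = NOT in3 = NOT 0 = 1
t2 = in2 XOR in1 = 0 XOR 1 = 1
t3 = NOT in3 = NOT 0 = 1
t4 = t3 NAND in4 = 1 NAND 0 = 1
t5 = t0 NAND t2 = 1 NAND 1 = 0
t6 = t1 XOR t4 = 1 XOR 1 = 0
t8 = t1 AND in4 = 1 AND 0 = 0
t12 = t2 OR t8 = 1 OR 0 = 1
t14 = t3 XOR t6 = 1 XOR 0 = 1
t15 = t5 AND t2 = 0 AND 1 = 0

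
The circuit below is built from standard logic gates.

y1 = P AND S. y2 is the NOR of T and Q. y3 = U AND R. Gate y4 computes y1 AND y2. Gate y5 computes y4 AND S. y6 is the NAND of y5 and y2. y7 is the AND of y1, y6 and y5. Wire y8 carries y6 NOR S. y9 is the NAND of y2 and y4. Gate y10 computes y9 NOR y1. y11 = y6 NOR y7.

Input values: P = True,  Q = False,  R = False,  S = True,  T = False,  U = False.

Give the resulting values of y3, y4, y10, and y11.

y3 = False, y4 = True, y10 = False, y11 = True

y1 = P AND S = True AND True = True
y2 = T NOR Q = False NOR False = True
y3 = U AND R = False AND False = False
y4 = y1 AND y2 = True AND True = True
y5 = y4 AND S = True AND True = True
y6 = y5 NAND y2 = True NAND True = False
y7 = y1 AND y6 AND y5 = True AND False AND True = False
y9 = y2 NAND y4 = True NAND True = False
y10 = y9 NOR y1 = False NOR True = False
y11 = y6 NOR y7 = False NOR False = True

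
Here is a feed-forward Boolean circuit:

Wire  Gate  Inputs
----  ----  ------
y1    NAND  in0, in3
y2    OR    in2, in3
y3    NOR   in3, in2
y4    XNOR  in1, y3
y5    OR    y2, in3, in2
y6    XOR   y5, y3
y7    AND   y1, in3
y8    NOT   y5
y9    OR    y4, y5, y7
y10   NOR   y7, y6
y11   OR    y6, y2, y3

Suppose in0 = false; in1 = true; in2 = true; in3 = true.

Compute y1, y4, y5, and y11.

y1 = true, y4 = false, y5 = true, y11 = true

y1 = in0 NAND in3 = false NAND true = true
y2 = in2 OR in3 = true OR true = true
y3 = in3 NOR in2 = true NOR true = false
y4 = in1 XNOR y3 = true XNOR false = false
y5 = y2 OR in3 OR in2 = true OR true OR true = true
y6 = y5 XOR y3 = true XOR false = true
y11 = y6 OR y2 OR y3 = true OR true OR false = true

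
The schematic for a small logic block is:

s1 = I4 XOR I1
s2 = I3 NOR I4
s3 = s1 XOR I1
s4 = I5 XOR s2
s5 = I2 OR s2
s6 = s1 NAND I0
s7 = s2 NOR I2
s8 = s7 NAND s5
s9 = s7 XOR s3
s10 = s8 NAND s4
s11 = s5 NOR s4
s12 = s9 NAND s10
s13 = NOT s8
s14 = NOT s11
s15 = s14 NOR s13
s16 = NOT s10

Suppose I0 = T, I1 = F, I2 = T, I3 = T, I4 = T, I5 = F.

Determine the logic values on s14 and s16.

s14 = T; s16 = F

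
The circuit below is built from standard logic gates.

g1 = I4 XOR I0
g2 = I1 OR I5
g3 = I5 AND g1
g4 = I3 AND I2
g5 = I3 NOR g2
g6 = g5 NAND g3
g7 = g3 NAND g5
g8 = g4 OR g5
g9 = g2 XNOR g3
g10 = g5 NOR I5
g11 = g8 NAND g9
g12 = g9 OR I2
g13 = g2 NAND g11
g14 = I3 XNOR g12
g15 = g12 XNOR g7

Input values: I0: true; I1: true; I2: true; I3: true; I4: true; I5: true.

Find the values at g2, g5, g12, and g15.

g2 = true, g5 = false, g12 = true, g15 = true

g1 = I4 XOR I0 = true XOR true = false
g2 = I1 OR I5 = true OR true = true
g3 = I5 AND g1 = true AND false = false
g5 = I3 NOR g2 = true NOR true = false
g7 = g3 NAND g5 = false NAND false = true
g9 = g2 XNOR g3 = true XNOR false = false
g12 = g9 OR I2 = false OR true = true
g15 = g12 XNOR g7 = true XNOR true = true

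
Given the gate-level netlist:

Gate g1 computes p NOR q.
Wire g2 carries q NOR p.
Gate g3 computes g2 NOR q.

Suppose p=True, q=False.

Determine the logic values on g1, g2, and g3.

g1 = False, g2 = False, g3 = True

g1 = p NOR q = True NOR False = False
g2 = q NOR p = False NOR True = False
g3 = g2 NOR q = False NOR False = True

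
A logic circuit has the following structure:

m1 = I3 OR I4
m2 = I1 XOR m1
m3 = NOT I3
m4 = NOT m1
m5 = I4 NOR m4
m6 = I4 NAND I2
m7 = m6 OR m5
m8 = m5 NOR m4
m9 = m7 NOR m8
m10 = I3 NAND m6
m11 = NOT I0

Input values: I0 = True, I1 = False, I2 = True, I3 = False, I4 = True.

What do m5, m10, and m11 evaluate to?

m5 = False; m10 = True; m11 = False

m1 = I3 OR I4 = False OR True = True
m4 = NOT m1 = NOT True = False
m5 = I4 NOR m4 = True NOR False = False
m6 = I4 NAND I2 = True NAND True = False
m10 = I3 NAND m6 = False NAND False = True
m11 = NOT I0 = NOT True = False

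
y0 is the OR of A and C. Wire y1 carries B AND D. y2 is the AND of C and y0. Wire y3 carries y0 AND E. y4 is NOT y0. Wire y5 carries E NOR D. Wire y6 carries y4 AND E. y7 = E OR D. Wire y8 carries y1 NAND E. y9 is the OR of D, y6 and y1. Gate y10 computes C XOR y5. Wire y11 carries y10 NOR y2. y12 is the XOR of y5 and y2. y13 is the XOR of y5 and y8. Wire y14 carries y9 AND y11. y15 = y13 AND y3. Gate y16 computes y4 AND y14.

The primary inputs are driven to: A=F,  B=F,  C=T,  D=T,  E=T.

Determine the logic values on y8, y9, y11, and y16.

y0 = A OR C = F OR T = T
y1 = B AND D = F AND T = F
y2 = C AND y0 = T AND T = T
y4 = NOT y0 = NOT T = F
y5 = E NOR D = T NOR T = F
y6 = y4 AND E = F AND T = F
y8 = y1 NAND E = F NAND T = T
y9 = D OR y6 OR y1 = T OR F OR F = T
y10 = C XOR y5 = T XOR F = T
y11 = y10 NOR y2 = T NOR T = F
y14 = y9 AND y11 = T AND F = F
y16 = y4 AND y14 = F AND F = F

y8 = T; y9 = T; y11 = F; y16 = F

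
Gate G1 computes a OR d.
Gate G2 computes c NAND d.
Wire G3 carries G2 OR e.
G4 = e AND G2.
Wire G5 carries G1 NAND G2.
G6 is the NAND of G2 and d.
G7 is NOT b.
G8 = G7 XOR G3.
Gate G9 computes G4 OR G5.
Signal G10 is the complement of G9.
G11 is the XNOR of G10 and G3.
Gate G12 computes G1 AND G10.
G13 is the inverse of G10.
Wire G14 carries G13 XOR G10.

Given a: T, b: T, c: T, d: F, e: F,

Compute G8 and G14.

G8 = T, G14 = T

G1 = a OR d = T OR F = T
G2 = c NAND d = T NAND F = T
G3 = G2 OR e = T OR F = T
G4 = e AND G2 = F AND T = F
G5 = G1 NAND G2 = T NAND T = F
G7 = NOT b = NOT T = F
G8 = G7 XOR G3 = F XOR T = T
G9 = G4 OR G5 = F OR F = F
G10 = NOT G9 = NOT F = T
G13 = NOT G10 = NOT T = F
G14 = G13 XOR G10 = F XOR T = T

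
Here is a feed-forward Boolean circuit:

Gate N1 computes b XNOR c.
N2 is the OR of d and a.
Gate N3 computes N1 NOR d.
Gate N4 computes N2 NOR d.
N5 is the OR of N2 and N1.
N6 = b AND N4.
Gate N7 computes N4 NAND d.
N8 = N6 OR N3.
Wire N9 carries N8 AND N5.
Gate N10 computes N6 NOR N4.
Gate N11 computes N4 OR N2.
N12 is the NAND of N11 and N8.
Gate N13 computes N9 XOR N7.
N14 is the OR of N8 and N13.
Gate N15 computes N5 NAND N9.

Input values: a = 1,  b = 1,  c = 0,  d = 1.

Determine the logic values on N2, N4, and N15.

N1 = b XNOR c = 1 XNOR 0 = 0
N2 = d OR a = 1 OR 1 = 1
N3 = N1 NOR d = 0 NOR 1 = 0
N4 = N2 NOR d = 1 NOR 1 = 0
N5 = N2 OR N1 = 1 OR 0 = 1
N6 = b AND N4 = 1 AND 0 = 0
N8 = N6 OR N3 = 0 OR 0 = 0
N9 = N8 AND N5 = 0 AND 1 = 0
N15 = N5 NAND N9 = 1 NAND 0 = 1

N2 = 1, N4 = 0, N15 = 1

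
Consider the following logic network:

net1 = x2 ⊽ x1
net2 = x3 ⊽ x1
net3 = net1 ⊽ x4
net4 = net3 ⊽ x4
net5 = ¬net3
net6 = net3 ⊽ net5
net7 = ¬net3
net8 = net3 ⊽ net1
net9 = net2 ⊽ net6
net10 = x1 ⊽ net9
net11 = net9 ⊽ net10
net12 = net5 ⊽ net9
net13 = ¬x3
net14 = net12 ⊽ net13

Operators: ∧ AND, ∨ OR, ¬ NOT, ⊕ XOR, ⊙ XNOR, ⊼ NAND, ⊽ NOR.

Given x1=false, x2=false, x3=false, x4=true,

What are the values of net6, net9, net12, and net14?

net6 = false; net9 = false; net12 = false; net14 = false

net1 = x2 NOR x1 = false NOR false = true
net2 = x3 NOR x1 = false NOR false = true
net3 = net1 NOR x4 = true NOR true = false
net5 = NOT net3 = NOT false = true
net6 = net3 NOR net5 = false NOR true = false
net9 = net2 NOR net6 = true NOR false = false
net12 = net5 NOR net9 = true NOR false = false
net13 = NOT x3 = NOT false = true
net14 = net12 NOR net13 = false NOR true = false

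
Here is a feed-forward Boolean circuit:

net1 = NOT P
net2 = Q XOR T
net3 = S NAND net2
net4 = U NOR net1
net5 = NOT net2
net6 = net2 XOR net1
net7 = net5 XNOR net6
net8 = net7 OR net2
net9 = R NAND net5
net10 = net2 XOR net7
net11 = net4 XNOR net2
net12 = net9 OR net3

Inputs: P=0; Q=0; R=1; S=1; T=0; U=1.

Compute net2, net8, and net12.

net2 = 0, net8 = 1, net12 = 1

net1 = NOT P = NOT 0 = 1
net2 = Q XOR T = 0 XOR 0 = 0
net3 = S NAND net2 = 1 NAND 0 = 1
net5 = NOT net2 = NOT 0 = 1
net6 = net2 XOR net1 = 0 XOR 1 = 1
net7 = net5 XNOR net6 = 1 XNOR 1 = 1
net8 = net7 OR net2 = 1 OR 0 = 1
net9 = R NAND net5 = 1 NAND 1 = 0
net12 = net9 OR net3 = 0 OR 1 = 1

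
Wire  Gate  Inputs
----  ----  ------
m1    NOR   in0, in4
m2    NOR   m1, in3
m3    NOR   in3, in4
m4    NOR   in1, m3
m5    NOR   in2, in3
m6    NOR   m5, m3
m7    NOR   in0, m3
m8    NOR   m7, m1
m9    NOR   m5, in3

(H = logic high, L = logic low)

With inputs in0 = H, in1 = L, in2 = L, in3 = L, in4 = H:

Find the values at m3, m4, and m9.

m3 = L  m4 = H  m9 = L

m3 = in3 NOR in4 = L NOR H = L
m4 = in1 NOR m3 = L NOR L = H
m5 = in2 NOR in3 = L NOR L = H
m9 = m5 NOR in3 = H NOR L = L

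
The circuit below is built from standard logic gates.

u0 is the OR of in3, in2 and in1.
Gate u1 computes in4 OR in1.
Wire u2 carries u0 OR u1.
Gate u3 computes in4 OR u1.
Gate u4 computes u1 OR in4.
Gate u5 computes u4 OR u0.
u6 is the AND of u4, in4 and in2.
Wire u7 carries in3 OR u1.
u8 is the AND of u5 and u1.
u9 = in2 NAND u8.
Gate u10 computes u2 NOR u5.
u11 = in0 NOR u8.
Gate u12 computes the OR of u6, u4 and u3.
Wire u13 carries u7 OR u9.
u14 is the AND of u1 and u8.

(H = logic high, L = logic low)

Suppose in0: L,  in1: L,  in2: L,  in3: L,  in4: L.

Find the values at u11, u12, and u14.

u0 = in3 OR in2 OR in1 = L OR L OR L = L
u1 = in4 OR in1 = L OR L = L
u3 = in4 OR u1 = L OR L = L
u4 = u1 OR in4 = L OR L = L
u5 = u4 OR u0 = L OR L = L
u6 = u4 AND in4 AND in2 = L AND L AND L = L
u8 = u5 AND u1 = L AND L = L
u11 = in0 NOR u8 = L NOR L = H
u12 = u6 OR u4 OR u3 = L OR L OR L = L
u14 = u1 AND u8 = L AND L = L

u11 = H, u12 = L, u14 = L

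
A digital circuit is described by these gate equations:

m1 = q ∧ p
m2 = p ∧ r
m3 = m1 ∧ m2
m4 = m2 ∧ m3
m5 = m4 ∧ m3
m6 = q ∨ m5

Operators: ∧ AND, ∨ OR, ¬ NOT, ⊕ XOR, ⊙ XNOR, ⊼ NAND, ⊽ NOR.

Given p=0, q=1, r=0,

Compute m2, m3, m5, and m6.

m2 = 0, m3 = 0, m5 = 0, m6 = 1

m1 = q AND p = 1 AND 0 = 0
m2 = p AND r = 0 AND 0 = 0
m3 = m1 AND m2 = 0 AND 0 = 0
m4 = m2 AND m3 = 0 AND 0 = 0
m5 = m4 AND m3 = 0 AND 0 = 0
m6 = q OR m5 = 1 OR 0 = 1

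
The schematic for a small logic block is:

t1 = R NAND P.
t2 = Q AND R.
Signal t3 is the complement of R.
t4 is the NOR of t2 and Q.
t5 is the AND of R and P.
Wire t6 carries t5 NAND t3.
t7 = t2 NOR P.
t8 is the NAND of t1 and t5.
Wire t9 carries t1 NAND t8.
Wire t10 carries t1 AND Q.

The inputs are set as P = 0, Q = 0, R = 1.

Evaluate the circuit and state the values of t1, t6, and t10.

t1 = 1, t6 = 1, t10 = 0

t1 = R NAND P = 1 NAND 0 = 1
t3 = NOT R = NOT 1 = 0
t5 = R AND P = 1 AND 0 = 0
t6 = t5 NAND t3 = 0 NAND 0 = 1
t10 = t1 AND Q = 1 AND 0 = 0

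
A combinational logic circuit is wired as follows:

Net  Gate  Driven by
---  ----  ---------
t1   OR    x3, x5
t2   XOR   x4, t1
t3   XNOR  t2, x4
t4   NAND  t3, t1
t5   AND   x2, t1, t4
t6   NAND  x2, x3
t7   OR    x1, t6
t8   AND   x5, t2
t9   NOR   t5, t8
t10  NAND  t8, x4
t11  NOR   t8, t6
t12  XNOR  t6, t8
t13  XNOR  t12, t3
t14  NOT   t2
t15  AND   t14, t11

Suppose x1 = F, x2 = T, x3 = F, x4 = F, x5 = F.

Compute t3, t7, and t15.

t3 = T, t7 = T, t15 = F

t1 = x3 OR x5 = F OR F = F
t2 = x4 XOR t1 = F XOR F = F
t3 = t2 XNOR x4 = F XNOR F = T
t6 = x2 NAND x3 = T NAND F = T
t7 = x1 OR t6 = F OR T = T
t8 = x5 AND t2 = F AND F = F
t11 = t8 NOR t6 = F NOR T = F
t14 = NOT t2 = NOT F = T
t15 = t14 AND t11 = T AND F = F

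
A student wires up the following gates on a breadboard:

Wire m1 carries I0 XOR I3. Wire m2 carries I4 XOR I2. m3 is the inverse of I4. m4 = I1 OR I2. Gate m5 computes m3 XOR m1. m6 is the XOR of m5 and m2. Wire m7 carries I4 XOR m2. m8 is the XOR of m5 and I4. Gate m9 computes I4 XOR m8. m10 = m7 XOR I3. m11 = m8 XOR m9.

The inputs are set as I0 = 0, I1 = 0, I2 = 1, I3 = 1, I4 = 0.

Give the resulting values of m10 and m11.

m1 = I0 XOR I3 = 0 XOR 1 = 1
m2 = I4 XOR I2 = 0 XOR 1 = 1
m3 = NOT I4 = NOT 0 = 1
m5 = m3 XOR m1 = 1 XOR 1 = 0
m7 = I4 XOR m2 = 0 XOR 1 = 1
m8 = m5 XOR I4 = 0 XOR 0 = 0
m9 = I4 XOR m8 = 0 XOR 0 = 0
m10 = m7 XOR I3 = 1 XOR 1 = 0
m11 = m8 XOR m9 = 0 XOR 0 = 0

m10 = 0, m11 = 0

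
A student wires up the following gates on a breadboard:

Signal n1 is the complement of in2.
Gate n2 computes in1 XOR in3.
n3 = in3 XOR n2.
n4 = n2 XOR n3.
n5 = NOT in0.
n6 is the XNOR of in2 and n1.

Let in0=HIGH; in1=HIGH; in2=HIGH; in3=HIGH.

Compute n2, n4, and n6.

n2 = LOW, n4 = HIGH, n6 = LOW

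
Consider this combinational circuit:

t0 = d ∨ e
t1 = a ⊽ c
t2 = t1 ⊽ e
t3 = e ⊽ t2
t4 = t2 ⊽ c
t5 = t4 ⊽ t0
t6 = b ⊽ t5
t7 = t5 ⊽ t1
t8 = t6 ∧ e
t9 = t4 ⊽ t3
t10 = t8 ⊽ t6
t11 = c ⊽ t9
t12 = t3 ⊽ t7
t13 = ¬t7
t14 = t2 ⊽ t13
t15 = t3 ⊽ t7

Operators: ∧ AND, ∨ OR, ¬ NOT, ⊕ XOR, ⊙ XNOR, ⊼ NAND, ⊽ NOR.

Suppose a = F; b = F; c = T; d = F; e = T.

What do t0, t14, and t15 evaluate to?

t0 = d OR e = F OR T = T
t1 = a NOR c = F NOR T = F
t2 = t1 NOR e = F NOR T = F
t3 = e NOR t2 = T NOR F = F
t4 = t2 NOR c = F NOR T = F
t5 = t4 NOR t0 = F NOR T = F
t7 = t5 NOR t1 = F NOR F = T
t13 = NOT t7 = NOT T = F
t14 = t2 NOR t13 = F NOR F = T
t15 = t3 NOR t7 = F NOR T = F

t0 = T  t14 = T  t15 = F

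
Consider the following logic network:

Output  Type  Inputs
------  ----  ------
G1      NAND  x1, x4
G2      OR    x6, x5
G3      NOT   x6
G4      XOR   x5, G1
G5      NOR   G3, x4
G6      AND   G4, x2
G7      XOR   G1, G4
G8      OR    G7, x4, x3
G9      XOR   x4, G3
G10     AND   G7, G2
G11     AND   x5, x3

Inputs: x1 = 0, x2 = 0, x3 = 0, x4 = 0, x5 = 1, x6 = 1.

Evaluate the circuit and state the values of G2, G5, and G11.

G2 = x6 OR x5 = 1 OR 1 = 1
G3 = NOT x6 = NOT 1 = 0
G5 = G3 NOR x4 = 0 NOR 0 = 1
G11 = x5 AND x3 = 1 AND 0 = 0

G2 = 1  G5 = 1  G11 = 0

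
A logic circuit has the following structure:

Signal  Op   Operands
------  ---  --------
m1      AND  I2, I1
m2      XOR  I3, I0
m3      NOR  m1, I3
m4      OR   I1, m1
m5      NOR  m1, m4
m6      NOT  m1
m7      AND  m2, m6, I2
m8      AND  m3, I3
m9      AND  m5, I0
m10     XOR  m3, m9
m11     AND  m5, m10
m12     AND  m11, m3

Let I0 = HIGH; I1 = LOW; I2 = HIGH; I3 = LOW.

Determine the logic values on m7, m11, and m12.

m1 = I2 AND I1 = HIGH AND LOW = LOW
m2 = I3 XOR I0 = LOW XOR HIGH = HIGH
m3 = m1 NOR I3 = LOW NOR LOW = HIGH
m4 = I1 OR m1 = LOW OR LOW = LOW
m5 = m1 NOR m4 = LOW NOR LOW = HIGH
m6 = NOT m1 = NOT LOW = HIGH
m7 = m2 AND m6 AND I2 = HIGH AND HIGH AND HIGH = HIGH
m9 = m5 AND I0 = HIGH AND HIGH = HIGH
m10 = m3 XOR m9 = HIGH XOR HIGH = LOW
m11 = m5 AND m10 = HIGH AND LOW = LOW
m12 = m11 AND m3 = LOW AND HIGH = LOW

m7 = HIGH, m11 = LOW, m12 = LOW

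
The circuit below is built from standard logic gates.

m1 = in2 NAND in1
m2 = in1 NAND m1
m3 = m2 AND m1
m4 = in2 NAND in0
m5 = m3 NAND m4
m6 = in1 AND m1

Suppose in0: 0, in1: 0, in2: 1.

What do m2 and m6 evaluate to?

m1 = in2 NAND in1 = 1 NAND 0 = 1
m2 = in1 NAND m1 = 0 NAND 1 = 1
m6 = in1 AND m1 = 0 AND 1 = 0

m2 = 1, m6 = 0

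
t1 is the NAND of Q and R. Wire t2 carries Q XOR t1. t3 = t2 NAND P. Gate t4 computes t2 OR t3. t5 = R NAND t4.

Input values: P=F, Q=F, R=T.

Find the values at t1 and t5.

t1 = T; t5 = F

t1 = Q NAND R = F NAND T = T
t2 = Q XOR t1 = F XOR T = T
t3 = t2 NAND P = T NAND F = T
t4 = t2 OR t3 = T OR T = T
t5 = R NAND t4 = T NAND T = F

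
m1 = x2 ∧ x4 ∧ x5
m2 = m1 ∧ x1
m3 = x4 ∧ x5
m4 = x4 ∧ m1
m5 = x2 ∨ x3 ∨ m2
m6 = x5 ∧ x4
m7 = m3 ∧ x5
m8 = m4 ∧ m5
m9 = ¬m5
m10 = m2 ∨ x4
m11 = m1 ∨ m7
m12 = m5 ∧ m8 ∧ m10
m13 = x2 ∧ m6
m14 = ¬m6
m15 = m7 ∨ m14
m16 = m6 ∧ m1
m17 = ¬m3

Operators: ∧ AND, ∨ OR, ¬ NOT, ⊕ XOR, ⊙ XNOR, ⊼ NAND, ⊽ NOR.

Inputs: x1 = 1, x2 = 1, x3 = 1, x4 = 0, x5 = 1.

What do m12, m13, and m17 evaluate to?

m1 = x2 AND x4 AND x5 = 1 AND 0 AND 1 = 0
m2 = m1 AND x1 = 0 AND 1 = 0
m3 = x4 AND x5 = 0 AND 1 = 0
m4 = x4 AND m1 = 0 AND 0 = 0
m5 = x2 OR x3 OR m2 = 1 OR 1 OR 0 = 1
m6 = x5 AND x4 = 1 AND 0 = 0
m8 = m4 AND m5 = 0 AND 1 = 0
m10 = m2 OR x4 = 0 OR 0 = 0
m12 = m5 AND m8 AND m10 = 1 AND 0 AND 0 = 0
m13 = x2 AND m6 = 1 AND 0 = 0
m17 = NOT m3 = NOT 0 = 1

m12 = 0, m13 = 0, m17 = 1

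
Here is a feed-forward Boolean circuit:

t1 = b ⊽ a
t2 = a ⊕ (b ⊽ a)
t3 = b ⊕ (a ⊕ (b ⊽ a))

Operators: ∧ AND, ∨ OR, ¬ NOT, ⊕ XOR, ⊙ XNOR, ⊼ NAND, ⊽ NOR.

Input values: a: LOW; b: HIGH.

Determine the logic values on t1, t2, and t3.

t1 = LOW, t2 = LOW, t3 = HIGH

t1 = HIGH ⊽ LOW = LOW
t2 = LOW ⊕ (HIGH ⊽ LOW) = LOW
t3 = HIGH ⊕ (LOW ⊕ (HIGH ⊽ LOW)) = HIGH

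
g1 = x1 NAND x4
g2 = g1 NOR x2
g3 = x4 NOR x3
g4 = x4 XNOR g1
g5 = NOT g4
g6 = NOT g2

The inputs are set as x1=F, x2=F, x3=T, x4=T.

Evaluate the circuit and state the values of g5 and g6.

g1 = x1 NAND x4 = F NAND T = T
g2 = g1 NOR x2 = T NOR F = F
g4 = x4 XNOR g1 = T XNOR T = T
g5 = NOT g4 = NOT T = F
g6 = NOT g2 = NOT F = T

g5 = F, g6 = T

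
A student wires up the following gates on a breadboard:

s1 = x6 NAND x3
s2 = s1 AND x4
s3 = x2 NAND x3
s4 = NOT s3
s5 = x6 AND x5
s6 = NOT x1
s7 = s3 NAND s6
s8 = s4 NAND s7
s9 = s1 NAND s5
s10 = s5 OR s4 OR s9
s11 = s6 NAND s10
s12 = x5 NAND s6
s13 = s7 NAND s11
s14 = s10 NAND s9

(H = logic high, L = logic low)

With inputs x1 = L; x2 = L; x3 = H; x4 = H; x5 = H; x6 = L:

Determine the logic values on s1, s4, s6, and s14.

s1 = H, s4 = L, s6 = H, s14 = L

s1 = x6 NAND x3 = L NAND H = H
s3 = x2 NAND x3 = L NAND H = H
s4 = NOT s3 = NOT H = L
s5 = x6 AND x5 = L AND H = L
s6 = NOT x1 = NOT L = H
s9 = s1 NAND s5 = H NAND L = H
s10 = s5 OR s4 OR s9 = L OR L OR H = H
s14 = s10 NAND s9 = H NAND H = L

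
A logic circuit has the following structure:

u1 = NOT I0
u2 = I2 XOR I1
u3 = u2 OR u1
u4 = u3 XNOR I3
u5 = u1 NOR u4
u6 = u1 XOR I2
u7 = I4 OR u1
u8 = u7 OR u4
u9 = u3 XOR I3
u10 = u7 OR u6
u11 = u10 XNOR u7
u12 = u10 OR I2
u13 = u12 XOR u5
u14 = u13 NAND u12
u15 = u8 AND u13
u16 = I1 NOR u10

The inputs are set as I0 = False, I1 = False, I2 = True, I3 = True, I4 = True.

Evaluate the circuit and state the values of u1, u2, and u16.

u1 = NOT I0 = NOT False = True
u2 = I2 XOR I1 = True XOR False = True
u6 = u1 XOR I2 = True XOR True = False
u7 = I4 OR u1 = True OR True = True
u10 = u7 OR u6 = True OR False = True
u16 = I1 NOR u10 = False NOR True = False

u1 = True, u2 = True, u16 = False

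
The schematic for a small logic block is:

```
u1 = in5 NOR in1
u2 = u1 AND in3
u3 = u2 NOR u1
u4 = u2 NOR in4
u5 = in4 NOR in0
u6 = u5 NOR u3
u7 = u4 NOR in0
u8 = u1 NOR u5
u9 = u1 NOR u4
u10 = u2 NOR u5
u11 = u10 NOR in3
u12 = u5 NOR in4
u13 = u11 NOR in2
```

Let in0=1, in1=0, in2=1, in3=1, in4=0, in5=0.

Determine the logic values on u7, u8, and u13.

u7 = 0, u8 = 0, u13 = 0

u1 = in5 NOR in1 = 0 NOR 0 = 1
u2 = u1 AND in3 = 1 AND 1 = 1
u4 = u2 NOR in4 = 1 NOR 0 = 0
u5 = in4 NOR in0 = 0 NOR 1 = 0
u7 = u4 NOR in0 = 0 NOR 1 = 0
u8 = u1 NOR u5 = 1 NOR 0 = 0
u10 = u2 NOR u5 = 1 NOR 0 = 0
u11 = u10 NOR in3 = 0 NOR 1 = 0
u13 = u11 NOR in2 = 0 NOR 1 = 0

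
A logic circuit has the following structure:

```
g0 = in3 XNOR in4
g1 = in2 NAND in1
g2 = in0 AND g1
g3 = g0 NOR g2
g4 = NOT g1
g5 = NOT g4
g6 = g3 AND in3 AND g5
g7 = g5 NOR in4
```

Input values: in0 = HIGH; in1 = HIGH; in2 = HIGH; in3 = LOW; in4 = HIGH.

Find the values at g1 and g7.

g1 = LOW; g7 = LOW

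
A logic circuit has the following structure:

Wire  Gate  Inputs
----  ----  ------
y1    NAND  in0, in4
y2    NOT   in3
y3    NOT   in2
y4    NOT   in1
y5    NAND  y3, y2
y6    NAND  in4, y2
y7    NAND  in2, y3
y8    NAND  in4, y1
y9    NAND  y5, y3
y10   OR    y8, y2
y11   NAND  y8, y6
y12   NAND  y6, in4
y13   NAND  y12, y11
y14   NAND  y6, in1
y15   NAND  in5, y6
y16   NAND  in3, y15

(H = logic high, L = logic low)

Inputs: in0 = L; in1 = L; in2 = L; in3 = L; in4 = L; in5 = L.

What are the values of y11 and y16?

y1 = in0 NAND in4 = L NAND L = H
y2 = NOT in3 = NOT L = H
y6 = in4 NAND y2 = L NAND H = H
y8 = in4 NAND y1 = L NAND H = H
y11 = y8 NAND y6 = H NAND H = L
y15 = in5 NAND y6 = L NAND H = H
y16 = in3 NAND y15 = L NAND H = H

y11 = L; y16 = H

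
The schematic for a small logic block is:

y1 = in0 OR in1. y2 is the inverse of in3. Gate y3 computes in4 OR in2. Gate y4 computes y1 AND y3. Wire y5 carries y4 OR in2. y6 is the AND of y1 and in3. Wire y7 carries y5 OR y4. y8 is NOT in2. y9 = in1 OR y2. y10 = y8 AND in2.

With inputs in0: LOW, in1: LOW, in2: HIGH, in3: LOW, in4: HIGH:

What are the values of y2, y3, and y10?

y2 = HIGH, y3 = HIGH, y10 = LOW

y2 = NOT in3 = NOT LOW = HIGH
y3 = in4 OR in2 = HIGH OR HIGH = HIGH
y8 = NOT in2 = NOT HIGH = LOW
y10 = y8 AND in2 = LOW AND HIGH = LOW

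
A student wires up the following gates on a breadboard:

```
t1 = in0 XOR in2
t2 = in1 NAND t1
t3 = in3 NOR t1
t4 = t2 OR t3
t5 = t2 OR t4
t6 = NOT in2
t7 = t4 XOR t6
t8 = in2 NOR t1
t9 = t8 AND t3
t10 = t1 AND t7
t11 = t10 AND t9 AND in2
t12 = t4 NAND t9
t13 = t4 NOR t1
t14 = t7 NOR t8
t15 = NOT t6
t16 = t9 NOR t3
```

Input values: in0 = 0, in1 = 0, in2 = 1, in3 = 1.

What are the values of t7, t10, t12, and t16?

t1 = in0 XOR in2 = 0 XOR 1 = 1
t2 = in1 NAND t1 = 0 NAND 1 = 1
t3 = in3 NOR t1 = 1 NOR 1 = 0
t4 = t2 OR t3 = 1 OR 0 = 1
t6 = NOT in2 = NOT 1 = 0
t7 = t4 XOR t6 = 1 XOR 0 = 1
t8 = in2 NOR t1 = 1 NOR 1 = 0
t9 = t8 AND t3 = 0 AND 0 = 0
t10 = t1 AND t7 = 1 AND 1 = 1
t12 = t4 NAND t9 = 1 NAND 0 = 1
t16 = t9 NOR t3 = 0 NOR 0 = 1

t7 = 1, t10 = 1, t12 = 1, t16 = 1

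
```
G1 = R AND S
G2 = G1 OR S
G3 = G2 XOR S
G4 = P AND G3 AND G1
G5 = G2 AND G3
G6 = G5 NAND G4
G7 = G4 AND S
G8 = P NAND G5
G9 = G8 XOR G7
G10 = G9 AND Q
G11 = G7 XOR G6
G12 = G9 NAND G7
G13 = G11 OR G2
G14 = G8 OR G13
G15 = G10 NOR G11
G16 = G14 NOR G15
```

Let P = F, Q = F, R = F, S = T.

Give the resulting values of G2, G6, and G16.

G2 = T  G6 = T  G16 = F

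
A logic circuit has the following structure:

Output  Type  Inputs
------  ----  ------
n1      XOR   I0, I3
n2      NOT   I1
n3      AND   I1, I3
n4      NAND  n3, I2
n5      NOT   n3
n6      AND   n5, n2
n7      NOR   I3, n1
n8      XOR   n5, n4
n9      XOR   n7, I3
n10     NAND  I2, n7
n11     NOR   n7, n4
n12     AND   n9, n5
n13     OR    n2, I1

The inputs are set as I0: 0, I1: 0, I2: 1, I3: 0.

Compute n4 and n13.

n2 = NOT I1 = NOT 0 = 1
n3 = I1 AND I3 = 0 AND 0 = 0
n4 = n3 NAND I2 = 0 NAND 1 = 1
n13 = n2 OR I1 = 1 OR 0 = 1

n4 = 1; n13 = 1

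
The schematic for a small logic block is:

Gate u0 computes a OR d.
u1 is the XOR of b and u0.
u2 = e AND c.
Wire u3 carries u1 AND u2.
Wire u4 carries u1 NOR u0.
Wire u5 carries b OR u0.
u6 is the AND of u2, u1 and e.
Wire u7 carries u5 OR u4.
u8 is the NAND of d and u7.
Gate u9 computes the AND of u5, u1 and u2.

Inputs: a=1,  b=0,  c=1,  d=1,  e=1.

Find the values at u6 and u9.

u6 = 1, u9 = 1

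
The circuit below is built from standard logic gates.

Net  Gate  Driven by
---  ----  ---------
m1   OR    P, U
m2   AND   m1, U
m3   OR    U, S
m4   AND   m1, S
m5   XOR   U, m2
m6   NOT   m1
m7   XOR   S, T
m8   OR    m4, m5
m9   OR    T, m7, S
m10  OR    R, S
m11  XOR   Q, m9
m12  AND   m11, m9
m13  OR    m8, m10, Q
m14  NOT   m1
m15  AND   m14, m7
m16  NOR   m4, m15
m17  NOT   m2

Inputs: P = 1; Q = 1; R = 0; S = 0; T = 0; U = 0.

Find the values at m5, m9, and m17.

m5 = 0; m9 = 0; m17 = 1

m1 = P OR U = 1 OR 0 = 1
m2 = m1 AND U = 1 AND 0 = 0
m5 = U XOR m2 = 0 XOR 0 = 0
m7 = S XOR T = 0 XOR 0 = 0
m9 = T OR m7 OR S = 0 OR 0 OR 0 = 0
m17 = NOT m2 = NOT 0 = 1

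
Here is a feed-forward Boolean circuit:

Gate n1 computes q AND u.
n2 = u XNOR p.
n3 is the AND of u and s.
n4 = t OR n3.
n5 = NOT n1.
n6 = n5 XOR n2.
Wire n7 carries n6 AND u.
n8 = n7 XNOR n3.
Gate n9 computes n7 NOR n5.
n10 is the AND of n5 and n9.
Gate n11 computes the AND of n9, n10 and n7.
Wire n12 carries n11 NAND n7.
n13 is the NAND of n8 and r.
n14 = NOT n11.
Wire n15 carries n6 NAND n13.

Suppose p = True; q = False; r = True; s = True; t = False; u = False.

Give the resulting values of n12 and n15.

n1 = q AND u = False AND False = False
n2 = u XNOR p = False XNOR True = False
n3 = u AND s = False AND True = False
n5 = NOT n1 = NOT False = True
n6 = n5 XOR n2 = True XOR False = True
n7 = n6 AND u = True AND False = False
n8 = n7 XNOR n3 = False XNOR False = True
n9 = n7 NOR n5 = False NOR True = False
n10 = n5 AND n9 = True AND False = False
n11 = n9 AND n10 AND n7 = False AND False AND False = False
n12 = n11 NAND n7 = False NAND False = True
n13 = n8 NAND r = True NAND True = False
n15 = n6 NAND n13 = True NAND False = True

n12 = True, n15 = True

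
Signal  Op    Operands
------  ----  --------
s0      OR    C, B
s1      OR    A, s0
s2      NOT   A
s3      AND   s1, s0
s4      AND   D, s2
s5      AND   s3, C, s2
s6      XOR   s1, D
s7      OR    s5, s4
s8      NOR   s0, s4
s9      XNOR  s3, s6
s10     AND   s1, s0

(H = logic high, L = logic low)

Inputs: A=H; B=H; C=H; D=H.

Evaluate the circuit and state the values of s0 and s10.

s0 = H, s10 = H

s0 = C OR B = H OR H = H
s1 = A OR s0 = H OR H = H
s10 = s1 AND s0 = H AND H = H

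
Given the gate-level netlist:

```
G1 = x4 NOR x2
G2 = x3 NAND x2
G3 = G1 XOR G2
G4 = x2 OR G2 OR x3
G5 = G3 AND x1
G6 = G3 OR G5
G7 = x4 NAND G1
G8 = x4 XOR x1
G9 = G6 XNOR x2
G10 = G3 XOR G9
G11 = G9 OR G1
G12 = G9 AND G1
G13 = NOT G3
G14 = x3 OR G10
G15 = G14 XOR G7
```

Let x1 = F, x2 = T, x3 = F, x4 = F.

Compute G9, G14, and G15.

G9 = T  G14 = F  G15 = T

G1 = x4 NOR x2 = F NOR T = F
G2 = x3 NAND x2 = F NAND T = T
G3 = G1 XOR G2 = F XOR T = T
G5 = G3 AND x1 = T AND F = F
G6 = G3 OR G5 = T OR F = T
G7 = x4 NAND G1 = F NAND F = T
G9 = G6 XNOR x2 = T XNOR T = T
G10 = G3 XOR G9 = T XOR T = F
G14 = x3 OR G10 = F OR F = F
G15 = G14 XOR G7 = F XOR T = T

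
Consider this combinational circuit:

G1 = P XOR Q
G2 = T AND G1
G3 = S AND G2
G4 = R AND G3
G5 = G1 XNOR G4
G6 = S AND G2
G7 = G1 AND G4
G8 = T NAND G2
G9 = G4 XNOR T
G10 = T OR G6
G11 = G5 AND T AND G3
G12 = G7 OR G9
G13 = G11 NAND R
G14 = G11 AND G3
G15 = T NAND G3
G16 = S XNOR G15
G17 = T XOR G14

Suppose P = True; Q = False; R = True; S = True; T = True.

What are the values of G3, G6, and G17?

G3 = True, G6 = True, G17 = False

G1 = P XOR Q = True XOR False = True
G2 = T AND G1 = True AND True = True
G3 = S AND G2 = True AND True = True
G4 = R AND G3 = True AND True = True
G5 = G1 XNOR G4 = True XNOR True = True
G6 = S AND G2 = True AND True = True
G11 = G5 AND T AND G3 = True AND True AND True = True
G14 = G11 AND G3 = True AND True = True
G17 = T XOR G14 = True XOR True = False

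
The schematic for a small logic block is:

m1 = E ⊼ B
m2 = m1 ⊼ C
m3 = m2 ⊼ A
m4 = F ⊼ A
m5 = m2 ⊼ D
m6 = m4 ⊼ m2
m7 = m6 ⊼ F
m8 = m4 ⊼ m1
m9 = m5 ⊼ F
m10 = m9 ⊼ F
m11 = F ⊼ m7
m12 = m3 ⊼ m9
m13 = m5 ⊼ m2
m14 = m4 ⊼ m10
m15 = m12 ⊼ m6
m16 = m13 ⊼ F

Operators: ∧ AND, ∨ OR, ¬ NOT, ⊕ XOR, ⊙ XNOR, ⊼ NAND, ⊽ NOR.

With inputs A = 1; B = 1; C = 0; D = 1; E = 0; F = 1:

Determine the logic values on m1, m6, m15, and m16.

m1 = E NAND B = 0 NAND 1 = 1
m2 = m1 NAND C = 1 NAND 0 = 1
m3 = m2 NAND A = 1 NAND 1 = 0
m4 = F NAND A = 1 NAND 1 = 0
m5 = m2 NAND D = 1 NAND 1 = 0
m6 = m4 NAND m2 = 0 NAND 1 = 1
m9 = m5 NAND F = 0 NAND 1 = 1
m12 = m3 NAND m9 = 0 NAND 1 = 1
m13 = m5 NAND m2 = 0 NAND 1 = 1
m15 = m12 NAND m6 = 1 NAND 1 = 0
m16 = m13 NAND F = 1 NAND 1 = 0

m1 = 1  m6 = 1  m15 = 0  m16 = 0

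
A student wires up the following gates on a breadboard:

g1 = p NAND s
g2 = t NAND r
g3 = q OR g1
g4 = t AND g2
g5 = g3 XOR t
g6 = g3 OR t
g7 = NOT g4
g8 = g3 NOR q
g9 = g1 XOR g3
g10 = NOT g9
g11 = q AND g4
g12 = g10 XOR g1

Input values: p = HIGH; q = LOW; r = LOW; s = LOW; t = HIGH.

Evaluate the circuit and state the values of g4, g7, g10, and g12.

g4 = HIGH; g7 = LOW; g10 = HIGH; g12 = LOW

g1 = p NAND s = HIGH NAND LOW = HIGH
g2 = t NAND r = HIGH NAND LOW = HIGH
g3 = q OR g1 = LOW OR HIGH = HIGH
g4 = t AND g2 = HIGH AND HIGH = HIGH
g7 = NOT g4 = NOT HIGH = LOW
g9 = g1 XOR g3 = HIGH XOR HIGH = LOW
g10 = NOT g9 = NOT LOW = HIGH
g12 = g10 XOR g1 = HIGH XOR HIGH = LOW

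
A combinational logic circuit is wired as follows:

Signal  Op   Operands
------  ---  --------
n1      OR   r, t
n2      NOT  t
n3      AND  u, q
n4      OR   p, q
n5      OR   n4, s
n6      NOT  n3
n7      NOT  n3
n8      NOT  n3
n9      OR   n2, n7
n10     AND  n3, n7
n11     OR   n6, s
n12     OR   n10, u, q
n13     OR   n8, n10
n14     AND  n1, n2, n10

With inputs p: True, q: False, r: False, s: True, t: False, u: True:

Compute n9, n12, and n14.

n9 = True  n12 = True  n14 = False

n1 = r OR t = False OR False = False
n2 = NOT t = NOT False = True
n3 = u AND q = True AND False = False
n7 = NOT n3 = NOT False = True
n9 = n2 OR n7 = True OR True = True
n10 = n3 AND n7 = False AND True = False
n12 = n10 OR u OR q = False OR True OR False = True
n14 = n1 AND n2 AND n10 = False AND True AND False = False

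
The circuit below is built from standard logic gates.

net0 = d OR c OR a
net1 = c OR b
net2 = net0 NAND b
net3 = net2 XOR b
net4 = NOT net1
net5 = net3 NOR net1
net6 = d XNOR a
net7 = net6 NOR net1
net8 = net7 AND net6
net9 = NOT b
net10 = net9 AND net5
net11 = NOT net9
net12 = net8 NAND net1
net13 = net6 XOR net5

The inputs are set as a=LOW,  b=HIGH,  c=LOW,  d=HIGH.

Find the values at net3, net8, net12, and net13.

net3 = HIGH; net8 = LOW; net12 = HIGH; net13 = LOW

net0 = d OR c OR a = HIGH OR LOW OR LOW = HIGH
net1 = c OR b = LOW OR HIGH = HIGH
net2 = net0 NAND b = HIGH NAND HIGH = LOW
net3 = net2 XOR b = LOW XOR HIGH = HIGH
net5 = net3 NOR net1 = HIGH NOR HIGH = LOW
net6 = d XNOR a = HIGH XNOR LOW = LOW
net7 = net6 NOR net1 = LOW NOR HIGH = LOW
net8 = net7 AND net6 = LOW AND LOW = LOW
net12 = net8 NAND net1 = LOW NAND HIGH = HIGH
net13 = net6 XOR net5 = LOW XOR LOW = LOW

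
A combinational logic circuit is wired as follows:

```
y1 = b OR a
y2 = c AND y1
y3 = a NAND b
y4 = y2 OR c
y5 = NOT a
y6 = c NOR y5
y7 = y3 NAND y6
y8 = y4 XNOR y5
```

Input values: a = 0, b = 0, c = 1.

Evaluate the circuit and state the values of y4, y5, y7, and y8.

y4 = 1, y5 = 1, y7 = 1, y8 = 1

y1 = b OR a = 0 OR 0 = 0
y2 = c AND y1 = 1 AND 0 = 0
y3 = a NAND b = 0 NAND 0 = 1
y4 = y2 OR c = 0 OR 1 = 1
y5 = NOT a = NOT 0 = 1
y6 = c NOR y5 = 1 NOR 1 = 0
y7 = y3 NAND y6 = 1 NAND 0 = 1
y8 = y4 XNOR y5 = 1 XNOR 1 = 1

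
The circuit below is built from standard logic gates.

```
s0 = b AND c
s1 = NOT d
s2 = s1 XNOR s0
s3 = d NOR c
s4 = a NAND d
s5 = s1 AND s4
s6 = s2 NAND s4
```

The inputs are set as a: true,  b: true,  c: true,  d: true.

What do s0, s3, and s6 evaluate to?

s0 = b AND c = true AND true = true
s1 = NOT d = NOT true = false
s2 = s1 XNOR s0 = false XNOR true = false
s3 = d NOR c = true NOR true = false
s4 = a NAND d = true NAND true = false
s6 = s2 NAND s4 = false NAND false = true

s0 = true  s3 = false  s6 = true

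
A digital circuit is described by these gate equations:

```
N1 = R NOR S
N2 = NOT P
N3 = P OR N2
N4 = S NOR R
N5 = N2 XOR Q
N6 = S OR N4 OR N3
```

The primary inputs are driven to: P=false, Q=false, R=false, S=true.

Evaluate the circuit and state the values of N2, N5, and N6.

N2 = true  N5 = true  N6 = true

N2 = NOT P = NOT false = true
N3 = P OR N2 = false OR true = true
N4 = S NOR R = true NOR false = false
N5 = N2 XOR Q = true XOR false = true
N6 = S OR N4 OR N3 = true OR false OR true = true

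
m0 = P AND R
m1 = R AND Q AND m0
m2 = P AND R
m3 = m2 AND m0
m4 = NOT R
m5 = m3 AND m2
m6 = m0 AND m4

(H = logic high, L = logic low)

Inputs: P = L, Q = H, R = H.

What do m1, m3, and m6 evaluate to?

m1 = L, m3 = L, m6 = L

m0 = P AND R = L AND H = L
m1 = R AND Q AND m0 = H AND H AND L = L
m2 = P AND R = L AND H = L
m3 = m2 AND m0 = L AND L = L
m4 = NOT R = NOT H = L
m6 = m0 AND m4 = L AND L = L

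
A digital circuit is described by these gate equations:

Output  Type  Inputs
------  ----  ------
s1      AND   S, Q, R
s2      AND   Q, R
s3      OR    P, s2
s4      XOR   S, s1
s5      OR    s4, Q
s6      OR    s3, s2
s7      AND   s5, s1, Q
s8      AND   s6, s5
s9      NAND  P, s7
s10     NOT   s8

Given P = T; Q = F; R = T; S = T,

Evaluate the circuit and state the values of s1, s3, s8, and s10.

s1 = S AND Q AND R = T AND F AND T = F
s2 = Q AND R = F AND T = F
s3 = P OR s2 = T OR F = T
s4 = S XOR s1 = T XOR F = T
s5 = s4 OR Q = T OR F = T
s6 = s3 OR s2 = T OR F = T
s8 = s6 AND s5 = T AND T = T
s10 = NOT s8 = NOT T = F

s1 = F  s3 = T  s8 = T  s10 = F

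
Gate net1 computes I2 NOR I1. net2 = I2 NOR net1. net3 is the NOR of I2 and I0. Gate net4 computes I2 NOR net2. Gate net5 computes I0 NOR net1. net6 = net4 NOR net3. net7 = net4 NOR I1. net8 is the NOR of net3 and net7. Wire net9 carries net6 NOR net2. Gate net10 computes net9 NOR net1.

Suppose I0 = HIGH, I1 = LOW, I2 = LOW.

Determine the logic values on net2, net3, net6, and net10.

net1 = I2 NOR I1 = LOW NOR LOW = HIGH
net2 = I2 NOR net1 = LOW NOR HIGH = LOW
net3 = I2 NOR I0 = LOW NOR HIGH = LOW
net4 = I2 NOR net2 = LOW NOR LOW = HIGH
net6 = net4 NOR net3 = HIGH NOR LOW = LOW
net9 = net6 NOR net2 = LOW NOR LOW = HIGH
net10 = net9 NOR net1 = HIGH NOR HIGH = LOW

net2 = LOW, net3 = LOW, net6 = LOW, net10 = LOW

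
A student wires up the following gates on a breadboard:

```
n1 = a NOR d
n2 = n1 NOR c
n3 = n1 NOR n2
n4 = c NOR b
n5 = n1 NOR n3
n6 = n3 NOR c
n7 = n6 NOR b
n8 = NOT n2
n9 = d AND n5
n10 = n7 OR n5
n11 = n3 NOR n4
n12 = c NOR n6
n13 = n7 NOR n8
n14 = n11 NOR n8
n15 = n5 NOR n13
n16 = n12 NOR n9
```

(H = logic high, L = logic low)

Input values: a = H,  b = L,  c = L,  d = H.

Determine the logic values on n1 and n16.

n1 = L  n16 = L

n1 = a NOR d = H NOR H = L
n2 = n1 NOR c = L NOR L = H
n3 = n1 NOR n2 = L NOR H = L
n5 = n1 NOR n3 = L NOR L = H
n6 = n3 NOR c = L NOR L = H
n9 = d AND n5 = H AND H = H
n12 = c NOR n6 = L NOR H = L
n16 = n12 NOR n9 = L NOR H = L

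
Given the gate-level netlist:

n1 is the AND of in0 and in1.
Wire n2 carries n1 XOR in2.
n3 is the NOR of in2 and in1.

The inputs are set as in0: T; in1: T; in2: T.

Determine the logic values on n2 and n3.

n2 = F  n3 = F

n1 = in0 AND in1 = T AND T = T
n2 = n1 XOR in2 = T XOR T = F
n3 = in2 NOR in1 = T NOR T = F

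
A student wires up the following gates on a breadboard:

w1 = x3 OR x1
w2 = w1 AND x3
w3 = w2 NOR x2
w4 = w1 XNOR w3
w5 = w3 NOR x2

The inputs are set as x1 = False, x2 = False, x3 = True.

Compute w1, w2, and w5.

w1 = x3 OR x1 = True OR False = True
w2 = w1 AND x3 = True AND True = True
w3 = w2 NOR x2 = True NOR False = False
w5 = w3 NOR x2 = False NOR False = True

w1 = True; w2 = True; w5 = True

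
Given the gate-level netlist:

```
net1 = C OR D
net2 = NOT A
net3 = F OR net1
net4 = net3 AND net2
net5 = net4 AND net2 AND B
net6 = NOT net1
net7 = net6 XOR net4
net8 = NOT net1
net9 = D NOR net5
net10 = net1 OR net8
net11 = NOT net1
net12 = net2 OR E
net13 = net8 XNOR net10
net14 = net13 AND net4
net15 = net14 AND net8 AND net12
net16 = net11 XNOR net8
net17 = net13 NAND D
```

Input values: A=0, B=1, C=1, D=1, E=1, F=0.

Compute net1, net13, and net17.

net1 = C OR D = 1 OR 1 = 1
net8 = NOT net1 = NOT 1 = 0
net10 = net1 OR net8 = 1 OR 0 = 1
net13 = net8 XNOR net10 = 0 XNOR 1 = 0
net17 = net13 NAND D = 0 NAND 1 = 1

net1 = 1; net13 = 0; net17 = 1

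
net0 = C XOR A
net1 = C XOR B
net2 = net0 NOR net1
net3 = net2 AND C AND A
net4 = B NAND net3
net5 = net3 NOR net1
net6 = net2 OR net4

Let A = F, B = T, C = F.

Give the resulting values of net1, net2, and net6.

net0 = C XOR A = F XOR F = F
net1 = C XOR B = F XOR T = T
net2 = net0 NOR net1 = F NOR T = F
net3 = net2 AND C AND A = F AND F AND F = F
net4 = B NAND net3 = T NAND F = T
net6 = net2 OR net4 = F OR T = T

net1 = T, net2 = F, net6 = T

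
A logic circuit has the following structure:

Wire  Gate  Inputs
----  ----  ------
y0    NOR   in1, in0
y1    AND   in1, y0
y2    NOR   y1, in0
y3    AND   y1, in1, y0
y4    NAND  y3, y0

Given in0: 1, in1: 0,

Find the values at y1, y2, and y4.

y0 = in1 NOR in0 = 0 NOR 1 = 0
y1 = in1 AND y0 = 0 AND 0 = 0
y2 = y1 NOR in0 = 0 NOR 1 = 0
y3 = y1 AND in1 AND y0 = 0 AND 0 AND 0 = 0
y4 = y3 NAND y0 = 0 NAND 0 = 1

y1 = 0  y2 = 0  y4 = 1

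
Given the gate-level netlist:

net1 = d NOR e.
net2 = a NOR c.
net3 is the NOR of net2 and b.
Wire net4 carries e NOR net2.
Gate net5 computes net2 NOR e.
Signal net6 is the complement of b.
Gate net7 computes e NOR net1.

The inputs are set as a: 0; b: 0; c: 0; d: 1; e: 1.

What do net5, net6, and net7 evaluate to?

net5 = 0  net6 = 1  net7 = 0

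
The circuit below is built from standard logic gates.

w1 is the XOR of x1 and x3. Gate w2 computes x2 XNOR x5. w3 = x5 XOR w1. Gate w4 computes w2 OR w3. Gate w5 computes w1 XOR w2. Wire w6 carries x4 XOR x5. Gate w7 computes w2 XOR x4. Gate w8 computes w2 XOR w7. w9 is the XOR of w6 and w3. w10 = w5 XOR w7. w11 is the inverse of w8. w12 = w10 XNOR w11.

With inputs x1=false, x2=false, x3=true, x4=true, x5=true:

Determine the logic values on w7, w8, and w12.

w7 = true  w8 = true  w12 = true

w1 = x1 XOR x3 = false XOR true = true
w2 = x2 XNOR x5 = false XNOR true = false
w5 = w1 XOR w2 = true XOR false = true
w7 = w2 XOR x4 = false XOR true = true
w8 = w2 XOR w7 = false XOR true = true
w10 = w5 XOR w7 = true XOR true = false
w11 = NOT w8 = NOT true = false
w12 = w10 XNOR w11 = false XNOR false = true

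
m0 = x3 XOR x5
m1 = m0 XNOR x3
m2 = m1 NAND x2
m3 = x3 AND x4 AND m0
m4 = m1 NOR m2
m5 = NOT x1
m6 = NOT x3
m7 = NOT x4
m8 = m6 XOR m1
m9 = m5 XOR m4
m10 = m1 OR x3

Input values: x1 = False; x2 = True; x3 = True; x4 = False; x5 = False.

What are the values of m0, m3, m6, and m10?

m0 = True, m3 = False, m6 = False, m10 = True

m0 = x3 XOR x5 = True XOR False = True
m1 = m0 XNOR x3 = True XNOR True = True
m3 = x3 AND x4 AND m0 = True AND False AND True = False
m6 = NOT x3 = NOT True = False
m10 = m1 OR x3 = True OR True = True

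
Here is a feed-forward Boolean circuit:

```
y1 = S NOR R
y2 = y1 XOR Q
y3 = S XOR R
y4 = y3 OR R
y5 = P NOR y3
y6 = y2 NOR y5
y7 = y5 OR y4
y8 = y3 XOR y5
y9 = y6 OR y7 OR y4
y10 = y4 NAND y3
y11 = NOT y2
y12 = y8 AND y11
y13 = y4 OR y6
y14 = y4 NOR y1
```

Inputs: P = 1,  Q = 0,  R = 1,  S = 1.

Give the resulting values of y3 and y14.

y1 = S NOR R = 1 NOR 1 = 0
y3 = S XOR R = 1 XOR 1 = 0
y4 = y3 OR R = 0 OR 1 = 1
y14 = y4 NOR y1 = 1 NOR 0 = 0

y3 = 0  y14 = 0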